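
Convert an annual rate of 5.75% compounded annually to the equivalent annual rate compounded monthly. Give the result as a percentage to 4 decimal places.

Compounded annually, EAR = nominal = 0.057500.
Solve (1 + r/12)^12 = 1.057500: r/12 = 1.057500^(1/12) − 1 = 0.004670, so r = 0.056038 = 5.6038%.

5.6038%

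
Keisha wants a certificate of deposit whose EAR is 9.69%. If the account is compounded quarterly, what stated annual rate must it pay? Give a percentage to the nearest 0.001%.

(1 + r/4)^4 − 1 = 0.0969, so 1 + r/4 = 1.0969^(1/4).
r/4 = 0.023391, so r = 0.093566 = 9.357%.

9.357%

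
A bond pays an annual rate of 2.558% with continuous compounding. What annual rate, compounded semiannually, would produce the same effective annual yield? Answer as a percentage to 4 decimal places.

2.5744%

EAR under continuous compounding: e^0.02558 − 1 = 0.025910.
Solve (1 + r/2)^2 = 1.025910: r/2 = 1.025910^(1/2) − 1 = 0.012872, so r = 0.025744 = 2.5744%.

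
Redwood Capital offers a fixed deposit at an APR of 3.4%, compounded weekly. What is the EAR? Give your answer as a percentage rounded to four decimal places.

EAR = (1 + 0.034/52)^52 − 1.
= (1 + 0.000654)^52 − 1 = 1.034573 − 1 = 3.4573%.

3.4573%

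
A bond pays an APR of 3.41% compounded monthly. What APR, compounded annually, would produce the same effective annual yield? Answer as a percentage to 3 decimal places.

EAR = (1 + 0.0341/12)^12 − 1 = 0.034638.
Compounded annually, the equivalent nominal rate is the EAR itself: 3.464%.

3.464%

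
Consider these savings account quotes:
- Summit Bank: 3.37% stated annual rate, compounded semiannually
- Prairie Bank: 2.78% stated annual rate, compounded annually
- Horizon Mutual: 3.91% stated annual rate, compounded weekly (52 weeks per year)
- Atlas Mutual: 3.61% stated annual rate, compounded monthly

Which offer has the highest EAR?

Horizon Mutual

Summit Bank: (1 + 0.0337/2)^2 − 1 = 3.398%
Prairie Bank: compounded annually, EAR = 2.780%
Horizon Mutual: (1 + 0.0391/52)^52 − 1 = 3.986%
Atlas Mutual: (1 + 0.0361/12)^12 − 1 = 3.670%
The highest effective annual rate is Horizon Mutual at 3.986%.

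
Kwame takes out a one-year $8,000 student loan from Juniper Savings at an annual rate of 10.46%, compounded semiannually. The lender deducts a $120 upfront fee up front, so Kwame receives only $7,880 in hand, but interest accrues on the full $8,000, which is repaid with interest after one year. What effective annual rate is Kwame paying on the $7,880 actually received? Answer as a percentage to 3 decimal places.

12.420%

Amount owed after one year: 8,000 × (1 + 0.1046/2)^2 = 8,000 × 1.107335 = $8,858.68.
Effective rate on net proceeds: 8,858.68 / 7,880 − 1 = 0.124198 = 12.420%.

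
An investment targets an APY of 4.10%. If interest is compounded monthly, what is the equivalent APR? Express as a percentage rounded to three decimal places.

(1 + r/12)^12 − 1 = 0.0410, so 1 + r/12 = 1.0410^(1/12).
r/12 = 0.003354, so r = 0.040249 = 4.025%.

4.025%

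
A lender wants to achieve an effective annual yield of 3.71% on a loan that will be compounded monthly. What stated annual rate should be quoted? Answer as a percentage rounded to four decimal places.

3.6484%

(1 + r/12)^12 − 1 = 0.0371, so 1 + r/12 = 1.0371^(1/12).
r/12 = 0.003040, so r = 0.036484 = 3.6484%.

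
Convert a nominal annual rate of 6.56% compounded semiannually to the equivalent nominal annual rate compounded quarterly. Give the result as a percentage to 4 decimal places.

6.5071%

EAR = (1 + 0.0656/2)^2 − 1 = 0.066676.
Solve (1 + r/4)^4 = 1.066676: r/4 = 1.066676^(1/4) − 1 = 0.016268, so r = 0.065071 = 6.5071%.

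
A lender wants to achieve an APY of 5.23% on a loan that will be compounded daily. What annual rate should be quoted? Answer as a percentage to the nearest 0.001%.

(1 + r/365)^365 − 1 = 0.0523, so 1 + r/365 = 1.0523^(1/365).
r/365 = 0.000140, so r = 0.050982 = 5.098%.

5.098%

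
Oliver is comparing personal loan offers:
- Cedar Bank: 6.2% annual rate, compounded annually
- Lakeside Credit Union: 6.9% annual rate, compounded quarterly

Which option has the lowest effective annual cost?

Cedar Bank

Cedar Bank: compounded annually, EAR = 6.200%
Lakeside Credit Union: (1 + 0.069/4)^4 − 1 = 7.081%
The lowest effective annual rate is Cedar Bank at 6.200%.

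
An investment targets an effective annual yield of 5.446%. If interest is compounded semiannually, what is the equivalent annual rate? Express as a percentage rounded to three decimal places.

(1 + r/2)^2 − 1 = 0.05446, so 1 + r/2 = 1.05446^(1/2).
r/2 = 0.026869, so r = 0.053738 = 5.374%.

5.374%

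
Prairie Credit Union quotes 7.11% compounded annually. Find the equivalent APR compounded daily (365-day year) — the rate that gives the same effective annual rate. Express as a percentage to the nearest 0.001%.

6.869%

Compounded annually, EAR = nominal = 0.071100.
Solve (1 + r/365)^365 = 1.071100: r/365 = 1.071100^(1/365) − 1 = 0.000188, so r = 0.068693 = 6.869%.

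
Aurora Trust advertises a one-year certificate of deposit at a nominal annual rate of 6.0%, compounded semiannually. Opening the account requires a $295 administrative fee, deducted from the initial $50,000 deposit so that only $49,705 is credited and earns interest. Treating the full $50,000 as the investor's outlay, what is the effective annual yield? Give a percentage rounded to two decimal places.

Value after one year: 49,705 × (1 + 0.060/2)^2 = 49,705 × 1.060900 = $52,732.03.
Effective yield on the $50,000 outlay: 52,732.03 / 50,000 − 1 = 0.054641 = 5.46%.

5.46%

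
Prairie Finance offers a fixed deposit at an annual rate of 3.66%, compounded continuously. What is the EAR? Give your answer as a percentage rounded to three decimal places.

With continuous compounding, EAR = e^0.0366 − 1.
e^0.0366 = 1.037278, so EAR = 0.037278 = 3.728%.

3.728%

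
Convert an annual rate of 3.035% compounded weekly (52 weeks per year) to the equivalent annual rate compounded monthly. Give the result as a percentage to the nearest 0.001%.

3.038%

EAR = (1 + 0.03035/52)^52 − 1 = 0.030806.
Solve (1 + r/12)^12 = 1.030806: r/12 = 1.030806^(1/12) − 1 = 0.002532, so r = 0.030380 = 3.038%.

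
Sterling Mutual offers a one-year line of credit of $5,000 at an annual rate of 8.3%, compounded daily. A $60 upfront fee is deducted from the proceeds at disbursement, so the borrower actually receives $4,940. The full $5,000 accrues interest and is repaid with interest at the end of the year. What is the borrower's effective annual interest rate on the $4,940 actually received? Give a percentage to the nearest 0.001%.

9.973%

Amount owed after one year: 5,000 × (1 + 0.083/365)^365 = 5,000 × 1.086532 = $5,432.66.
Effective rate on net proceeds: 5,432.66 / 4,940 − 1 = 0.099728 = 9.973%.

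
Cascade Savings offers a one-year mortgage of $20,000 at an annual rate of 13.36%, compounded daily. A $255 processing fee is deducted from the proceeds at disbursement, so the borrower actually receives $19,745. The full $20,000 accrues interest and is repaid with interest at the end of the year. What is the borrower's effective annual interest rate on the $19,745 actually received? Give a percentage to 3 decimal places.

Amount owed after one year: 20,000 × (1 + 0.1336/365)^365 = 20,000 × 1.142908 = $22,858.15.
Effective rate on net proceeds: 22,858.15 / 19,745 − 1 = 0.157668 = 15.767%.

15.767%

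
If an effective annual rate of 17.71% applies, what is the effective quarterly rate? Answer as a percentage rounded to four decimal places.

4.1606%

The per-quarter rate i satisfies (1 + i)^4 = 1 + 0.1771.
i = 1.1771^(1/4) − 1 = 0.0416057 = 4.1606%.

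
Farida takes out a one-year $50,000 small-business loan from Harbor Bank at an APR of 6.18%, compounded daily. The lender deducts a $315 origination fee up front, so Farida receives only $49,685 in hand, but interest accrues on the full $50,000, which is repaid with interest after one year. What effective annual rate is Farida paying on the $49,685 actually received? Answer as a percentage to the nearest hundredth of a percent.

7.05%

Amount owed after one year: 50,000 × (1 + 0.0618/365)^365 = 50,000 × 1.063744 = $53,187.20.
Effective rate on net proceeds: 53,187.20 / 49,685 − 1 = 0.070488 = 7.05%.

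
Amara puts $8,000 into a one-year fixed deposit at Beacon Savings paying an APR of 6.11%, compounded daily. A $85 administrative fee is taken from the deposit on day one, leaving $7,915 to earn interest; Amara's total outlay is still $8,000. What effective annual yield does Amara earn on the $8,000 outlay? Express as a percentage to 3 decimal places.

5.171%

Value after one year: 7,915 × (1 + 0.0611/365)^365 = 7,915 × 1.063000 = $8,413.64.
Effective yield on the $8,000 outlay: 8,413.64 / 8,000 − 1 = 0.051705 = 5.171%.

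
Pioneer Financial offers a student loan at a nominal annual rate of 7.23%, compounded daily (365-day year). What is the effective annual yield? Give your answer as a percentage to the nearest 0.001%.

7.497%

EAR = (1 + 0.0723/365)^365 − 1.
= 1.074970 − 1 = 7.497%.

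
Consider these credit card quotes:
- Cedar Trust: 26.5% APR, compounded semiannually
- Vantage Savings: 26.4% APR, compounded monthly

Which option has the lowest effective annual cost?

Cedar Trust: (1 + 0.265/2)^2 − 1 = 28.256%
Vantage Savings: (1 + 0.264/12)^12 − 1 = 29.841%
The lowest effective annual rate is Cedar Trust at 28.256%.

Cedar Trust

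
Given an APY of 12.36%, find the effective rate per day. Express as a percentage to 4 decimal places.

0.0319%

The per-day rate i satisfies (1 + i)^365 = 1 + 0.1236.
i = 1.1236^(1/365) − 1 = 0.0003193 = 0.0319%.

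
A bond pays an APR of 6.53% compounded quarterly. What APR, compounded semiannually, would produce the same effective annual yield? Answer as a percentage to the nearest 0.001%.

EAR = (1 + 0.0653/4)^4 − 1 = 0.066917.
Solve (1 + r/2)^2 = 1.066917: r/2 = 1.066917^(1/2) − 1 = 0.032917, so r = 0.065833 = 6.583%.

6.583%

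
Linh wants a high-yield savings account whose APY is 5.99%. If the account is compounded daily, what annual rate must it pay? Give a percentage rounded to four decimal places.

5.8179%

(1 + r/365)^365 − 1 = 0.0599, so 1 + r/365 = 1.0599^(1/365).
r/365 = 0.000159, so r = 0.058179 = 5.8179%.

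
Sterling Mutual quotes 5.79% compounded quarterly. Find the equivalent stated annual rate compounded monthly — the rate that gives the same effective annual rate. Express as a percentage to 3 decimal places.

5.762%

EAR = (1 + 0.0579/4)^4 − 1 = 0.059169.
Solve (1 + r/12)^12 = 1.059169: r/12 = 1.059169^(1/12) − 1 = 0.004802, so r = 0.057623 = 5.762%.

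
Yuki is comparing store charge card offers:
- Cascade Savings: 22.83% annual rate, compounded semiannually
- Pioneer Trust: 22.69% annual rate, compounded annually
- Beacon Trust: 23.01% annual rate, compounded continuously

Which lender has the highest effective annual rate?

Beacon Trust

Cascade Savings: (1 + 0.2283/2)^2 − 1 = 24.133%
Pioneer Trust: compounded annually, EAR = 22.690%
Beacon Trust: e^0.2301 − 1 = 25.873%
The highest effective annual rate is Beacon Trust at 25.873%.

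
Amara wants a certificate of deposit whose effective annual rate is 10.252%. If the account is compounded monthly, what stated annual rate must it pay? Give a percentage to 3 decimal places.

(1 + r/12)^12 − 1 = 0.10252, so 1 + r/12 = 1.10252^(1/12).
r/12 = 0.008166, so r = 0.097996 = 9.800%.

9.800%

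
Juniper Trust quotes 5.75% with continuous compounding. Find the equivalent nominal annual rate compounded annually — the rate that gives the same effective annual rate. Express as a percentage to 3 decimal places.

5.919%

EAR under continuous compounding: e^0.0575 − 1 = 0.059185.
Compounded annually, the equivalent nominal rate is the EAR itself: 5.919%.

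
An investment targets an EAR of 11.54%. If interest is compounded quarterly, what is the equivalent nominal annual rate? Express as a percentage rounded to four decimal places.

11.0718%

(1 + r/4)^4 − 1 = 0.1154, so 1 + r/4 = 1.1154^(1/4).
r/4 = 0.027679, so r = 0.110718 = 11.0718%.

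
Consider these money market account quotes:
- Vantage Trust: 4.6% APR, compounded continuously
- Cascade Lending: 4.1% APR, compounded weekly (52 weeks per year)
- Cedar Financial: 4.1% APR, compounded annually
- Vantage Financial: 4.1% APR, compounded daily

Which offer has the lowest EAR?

Cedar Financial

Vantage Trust: e^0.046 − 1 = 4.707%
Cascade Lending: (1 + 0.041/52)^52 − 1 = 4.184%
Cedar Financial: compounded annually, EAR = 4.100%
Vantage Financial: (1 + 0.041/365)^365 − 1 = 4.185%
The lowest effective annual rate is Cedar Financial at 4.100%.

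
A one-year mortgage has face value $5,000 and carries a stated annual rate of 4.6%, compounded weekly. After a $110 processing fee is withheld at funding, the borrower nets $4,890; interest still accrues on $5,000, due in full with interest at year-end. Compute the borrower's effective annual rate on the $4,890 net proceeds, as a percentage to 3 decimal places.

Amount owed after one year: 5,000 × (1 + 0.046/52)^52 = 5,000 × 1.047053 = $5,235.27.
Effective rate on net proceeds: 5,235.27 / 4,890 − 1 = 0.070606 = 7.061%.

7.061%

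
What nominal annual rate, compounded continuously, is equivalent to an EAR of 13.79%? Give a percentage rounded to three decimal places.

Continuous: nominal r satisfies e^r − 1 = 0.1379.
r = ln(1 + 0.1379) = ln(1.1379) = 0.129184 = 12.918%.

12.918%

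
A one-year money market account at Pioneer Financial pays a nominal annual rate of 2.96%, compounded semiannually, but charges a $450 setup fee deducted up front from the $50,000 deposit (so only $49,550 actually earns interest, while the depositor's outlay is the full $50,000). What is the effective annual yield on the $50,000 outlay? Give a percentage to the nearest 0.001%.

Value after one year: 49,550 × (1 + 0.0296/2)^2 = 49,550 × 1.029819 = $51,027.53.
Effective yield on the $50,000 outlay: 51,027.53 / 50,000 − 1 = 0.020551 = 2.055%.

2.055%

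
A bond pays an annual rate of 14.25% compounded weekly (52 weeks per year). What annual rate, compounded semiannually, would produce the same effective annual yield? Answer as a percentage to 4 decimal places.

EAR = (1 + 0.1425/52)^52 − 1 = 0.152928.
Solve (1 + r/2)^2 = 1.152928: r/2 = 1.152928^(1/2) − 1 = 0.073745, so r = 0.147490 = 14.7490%.

14.7490%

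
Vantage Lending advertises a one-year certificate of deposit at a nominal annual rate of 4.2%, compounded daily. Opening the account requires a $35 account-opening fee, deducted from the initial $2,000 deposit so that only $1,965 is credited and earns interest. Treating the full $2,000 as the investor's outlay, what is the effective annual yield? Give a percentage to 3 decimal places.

Value after one year: 1,965 × (1 + 0.042/365)^365 = 1,965 × 1.042892 = $2,049.28.
Effective yield on the $2,000 outlay: 2,049.28 / 2,000 − 1 = 0.024641 = 2.464%.

2.464%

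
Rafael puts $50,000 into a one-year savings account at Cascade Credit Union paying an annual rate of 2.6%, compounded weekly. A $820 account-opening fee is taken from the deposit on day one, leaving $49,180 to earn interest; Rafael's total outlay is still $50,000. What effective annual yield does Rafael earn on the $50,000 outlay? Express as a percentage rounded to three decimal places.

Value after one year: 49,180 × (1 + 0.026/52)^52 = 49,180 × 1.026334 = $50,475.12.
Effective yield on the $50,000 outlay: 50,475.12 / 50,000 − 1 = 0.009502 = 0.950%.

0.950%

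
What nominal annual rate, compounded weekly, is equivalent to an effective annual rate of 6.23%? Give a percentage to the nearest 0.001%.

6.047%

(1 + r/52)^52 − 1 = 0.0623, so 1 + r/52 = 1.0623^(1/52).
r/52 = 0.001163, so r = 0.060472 = 6.047%.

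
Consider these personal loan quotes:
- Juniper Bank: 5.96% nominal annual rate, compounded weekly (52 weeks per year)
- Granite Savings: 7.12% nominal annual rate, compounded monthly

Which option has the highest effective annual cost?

Granite Savings

Juniper Bank: (1 + 0.0596/52)^52 − 1 = 6.138%
Granite Savings: (1 + 0.0712/12)^12 − 1 = 7.357%
The highest effective annual rate is Granite Savings at 7.357%.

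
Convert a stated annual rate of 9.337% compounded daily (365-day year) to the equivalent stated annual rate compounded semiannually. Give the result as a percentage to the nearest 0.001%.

EAR = (1 + 0.09337/365)^365 − 1 = 0.097855.
Solve (1 + r/2)^2 = 1.097855: r/2 = 1.097855^(1/2) − 1 = 0.047786, so r = 0.095571 = 9.557%.

9.557%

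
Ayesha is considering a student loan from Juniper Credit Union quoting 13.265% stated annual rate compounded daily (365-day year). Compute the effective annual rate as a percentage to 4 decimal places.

EAR = (1 + 0.13265/365)^365 − 1.
= (1 + 0.000363)^365 − 1 = 1.141823 − 1 = 14.1823%.

14.1823%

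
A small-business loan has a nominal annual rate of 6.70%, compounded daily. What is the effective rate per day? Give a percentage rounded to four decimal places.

With a nominal annual rate compounded daily, the periodic rate is the nominal rate divided by 365.
i = 0.0670 / 365 = 0.0001836 = 0.0184%.

0.0184%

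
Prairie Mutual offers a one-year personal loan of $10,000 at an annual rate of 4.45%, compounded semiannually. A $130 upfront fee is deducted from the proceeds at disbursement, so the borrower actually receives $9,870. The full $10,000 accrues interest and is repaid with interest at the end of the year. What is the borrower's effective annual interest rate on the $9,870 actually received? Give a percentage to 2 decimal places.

5.88%

Amount owed after one year: 10,000 × (1 + 0.0445/2)^2 = 10,000 × 1.044995 = $10,449.95.
Effective rate on net proceeds: 10,449.95 / 9,870 − 1 = 0.058759 = 5.88%.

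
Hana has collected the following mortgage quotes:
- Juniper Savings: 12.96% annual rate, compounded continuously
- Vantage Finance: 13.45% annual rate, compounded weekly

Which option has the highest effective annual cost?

Vantage Finance

Juniper Savings: e^0.1296 − 1 = 13.837%
Vantage Finance: (1 + 0.1345/52)^52 − 1 = 14.377%
The highest effective annual rate is Vantage Finance at 14.377%.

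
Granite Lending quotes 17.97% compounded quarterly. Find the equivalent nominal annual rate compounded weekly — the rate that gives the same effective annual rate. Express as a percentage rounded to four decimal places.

EAR = (1 + 0.1797/4)^4 − 1 = 0.192176.
Solve (1 + r/52)^52 = 1.192176: r/52 = 1.192176^(1/52) − 1 = 0.003386, so r = 0.176078 = 17.6078%.

17.6078%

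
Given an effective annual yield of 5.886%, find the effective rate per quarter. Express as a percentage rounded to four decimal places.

1.4401%

The per-quarter rate i satisfies (1 + i)^4 = 1 + 0.05886.
i = 1.05886^(1/4) − 1 = 0.0144009 = 1.4401%.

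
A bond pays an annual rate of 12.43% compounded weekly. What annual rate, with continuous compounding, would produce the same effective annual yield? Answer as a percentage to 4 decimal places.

12.4152%

EAR = (1 + 0.1243/52)^52 − 1 = 0.132188.
Equivalent continuous rate: r = ln(1 + 0.132188) = 0.124152 = 12.4152%.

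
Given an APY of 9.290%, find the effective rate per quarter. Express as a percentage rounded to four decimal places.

The per-quarter rate i satisfies (1 + i)^4 = 1 + 0.09290.
i = 1.09290^(1/4) − 1 = 0.0224571 = 2.2457%.

2.2457%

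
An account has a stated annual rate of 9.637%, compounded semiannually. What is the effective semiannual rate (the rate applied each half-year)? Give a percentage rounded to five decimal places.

With a nominal annual rate compounded semiannually, the periodic rate is the nominal rate divided by 2.
i = 0.09637 / 2 = 0.0481850 = 4.81850%.

4.81850%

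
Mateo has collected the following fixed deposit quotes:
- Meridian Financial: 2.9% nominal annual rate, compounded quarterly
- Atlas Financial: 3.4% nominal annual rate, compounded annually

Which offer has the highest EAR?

Atlas Financial

Meridian Financial: (1 + 0.029/4)^4 − 1 = 2.932%
Atlas Financial: compounded annually, EAR = 3.400%
The highest effective annual rate is Atlas Financial at 3.400%.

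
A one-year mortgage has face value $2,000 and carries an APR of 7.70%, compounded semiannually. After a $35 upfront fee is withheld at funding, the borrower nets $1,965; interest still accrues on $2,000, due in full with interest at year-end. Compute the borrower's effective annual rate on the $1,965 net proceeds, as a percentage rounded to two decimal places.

Amount owed after one year: 2,000 × (1 + 0.0770/2)^2 = 2,000 × 1.078482 = $2,156.96.
Effective rate on net proceeds: 2,156.96 / 1,965 − 1 = 0.097692 = 9.77%.

9.77%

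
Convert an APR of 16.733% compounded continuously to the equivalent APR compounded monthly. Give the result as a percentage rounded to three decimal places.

16.850%

EAR under continuous compounding: e^0.16733 − 1 = 0.182144.
Solve (1 + r/12)^12 = 1.182144: r/12 = 1.182144^(1/12) − 1 = 0.014042, so r = 0.168502 = 16.850%.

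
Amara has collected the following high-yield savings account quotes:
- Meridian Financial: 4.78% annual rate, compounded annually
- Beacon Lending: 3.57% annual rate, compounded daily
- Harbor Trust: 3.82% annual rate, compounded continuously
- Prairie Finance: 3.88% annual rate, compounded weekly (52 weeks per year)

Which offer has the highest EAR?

Meridian Financial: compounded annually, EAR = 4.780%
Beacon Lending: (1 + 0.0357/365)^365 − 1 = 3.634%
Harbor Trust: e^0.0382 − 1 = 3.894%
Prairie Finance: (1 + 0.0388/52)^52 − 1 = 3.955%
The highest effective annual rate is Meridian Financial at 4.780%.

Meridian Financial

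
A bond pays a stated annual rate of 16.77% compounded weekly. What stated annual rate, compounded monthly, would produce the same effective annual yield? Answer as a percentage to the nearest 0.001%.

16.860%

EAR = (1 + 0.1677/52)^52 − 1 = 0.182263.
Solve (1 + r/12)^12 = 1.182263: r/12 = 1.182263^(1/12) − 1 = 0.014050, so r = 0.168604 = 16.860%.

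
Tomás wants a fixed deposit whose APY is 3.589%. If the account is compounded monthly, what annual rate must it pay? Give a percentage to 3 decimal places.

(1 + r/12)^12 − 1 = 0.03589, so 1 + r/12 = 1.03589^(1/12).
r/12 = 0.002943, so r = 0.035313 = 3.531%.

3.531%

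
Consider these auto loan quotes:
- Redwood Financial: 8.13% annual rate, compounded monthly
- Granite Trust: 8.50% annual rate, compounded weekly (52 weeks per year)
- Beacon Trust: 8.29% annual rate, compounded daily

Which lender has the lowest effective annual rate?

Redwood Financial: (1 + 0.0813/12)^12 − 1 = 8.440%
Granite Trust: (1 + 0.0850/52)^52 − 1 = 8.864%
Beacon Trust: (1 + 0.0829/365)^365 − 1 = 8.642%
The lowest effective annual rate is Redwood Financial at 8.440%.

Redwood Financial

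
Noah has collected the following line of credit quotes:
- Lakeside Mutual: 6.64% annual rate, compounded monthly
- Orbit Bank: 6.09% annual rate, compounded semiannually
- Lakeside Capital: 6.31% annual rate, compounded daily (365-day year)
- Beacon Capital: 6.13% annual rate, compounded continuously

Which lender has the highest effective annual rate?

Lakeside Mutual: (1 + 0.0664/12)^12 − 1 = 6.846%
Orbit Bank: (1 + 0.0609/2)^2 − 1 = 6.183%
Lakeside Capital: (1 + 0.0631/365)^365 − 1 = 6.513%
Beacon Capital: e^0.0613 − 1 = 6.322%
The highest effective annual rate is Lakeside Mutual at 6.846%.

Lakeside Mutual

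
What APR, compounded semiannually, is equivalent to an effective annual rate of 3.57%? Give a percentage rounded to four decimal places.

(1 + r/2)^2 − 1 = 0.0357, so 1 + r/2 = 1.0357^(1/2).
r/2 = 0.017693, so r = 0.035387 = 3.5387%.

3.5387%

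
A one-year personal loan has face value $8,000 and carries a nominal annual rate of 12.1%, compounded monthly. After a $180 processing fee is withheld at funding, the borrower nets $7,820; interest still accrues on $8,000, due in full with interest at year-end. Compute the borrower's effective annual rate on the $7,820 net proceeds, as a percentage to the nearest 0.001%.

15.390%

Amount owed after one year: 8,000 × (1 + 0.121/12)^12 = 8,000 × 1.127941 = $9,023.53.
Effective rate on net proceeds: 9,023.53 / 7,820 − 1 = 0.153904 = 15.390%.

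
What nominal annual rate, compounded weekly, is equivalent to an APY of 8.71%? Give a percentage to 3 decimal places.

8.358%

(1 + r/52)^52 − 1 = 0.0871, so 1 + r/52 = 1.0871^(1/52).
r/52 = 0.001607, so r = 0.083581 = 8.358%.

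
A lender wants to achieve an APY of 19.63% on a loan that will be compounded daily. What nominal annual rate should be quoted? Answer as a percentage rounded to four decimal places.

(1 + r/365)^365 − 1 = 0.1963, so 1 + r/365 = 1.1963^(1/365).
r/365 = 0.000491, so r = 0.179277 = 17.9277%.

17.9277%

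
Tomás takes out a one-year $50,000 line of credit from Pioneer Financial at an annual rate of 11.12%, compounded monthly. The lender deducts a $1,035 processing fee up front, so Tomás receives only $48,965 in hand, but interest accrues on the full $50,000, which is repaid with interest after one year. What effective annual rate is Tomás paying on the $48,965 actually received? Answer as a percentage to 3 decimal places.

14.066%

Amount owed after one year: 50,000 × (1 + 0.1112/12)^12 = 50,000 × 1.117046 = $55,852.31.
Effective rate on net proceeds: 55,852.31 / 48,965 − 1 = 0.140658 = 14.066%.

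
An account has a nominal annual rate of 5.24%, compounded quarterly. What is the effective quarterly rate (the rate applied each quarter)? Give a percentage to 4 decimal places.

With a nominal annual rate compounded quarterly, the periodic rate is the nominal rate divided by 4.
i = 0.0524 / 4 = 0.0131000 = 1.3100%.

1.3100%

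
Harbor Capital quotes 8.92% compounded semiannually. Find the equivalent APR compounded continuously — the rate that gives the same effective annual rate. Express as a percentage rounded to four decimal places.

8.7268%

EAR = (1 + 0.0892/2)^2 − 1 = 0.091189.
Equivalent continuous rate: r = ln(1 + 0.091189) = 0.087268 = 8.7268%.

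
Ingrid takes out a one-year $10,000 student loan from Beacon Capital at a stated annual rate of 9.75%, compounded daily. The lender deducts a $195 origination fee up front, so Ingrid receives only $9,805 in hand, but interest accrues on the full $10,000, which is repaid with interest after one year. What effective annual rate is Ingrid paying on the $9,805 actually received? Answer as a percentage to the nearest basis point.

12.43%

Amount owed after one year: 10,000 × (1 + 0.0975/365)^365 = 10,000 × 1.102397 = $11,023.97.
Effective rate on net proceeds: 11,023.97 / 9,805 − 1 = 0.124321 = 12.43%.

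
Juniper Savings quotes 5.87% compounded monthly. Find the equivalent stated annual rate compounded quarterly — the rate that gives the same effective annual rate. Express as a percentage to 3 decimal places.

EAR = (1 + 0.0587/12)^12 − 1 = 0.060305.
Solve (1 + r/4)^4 = 1.060305: r/4 = 1.060305^(1/4) − 1 = 0.014747, so r = 0.058988 = 5.899%.

5.899%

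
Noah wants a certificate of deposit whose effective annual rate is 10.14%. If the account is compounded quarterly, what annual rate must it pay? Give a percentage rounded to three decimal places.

9.776%

(1 + r/4)^4 − 1 = 0.1014, so 1 + r/4 = 1.1014^(1/4).
r/4 = 0.024439, so r = 0.097758 = 9.776%.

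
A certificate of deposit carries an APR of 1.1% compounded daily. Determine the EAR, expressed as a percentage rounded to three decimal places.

EAR = (1 + 0.011/365)^365 − 1.
= 1.011061 − 1 = 1.106%.

1.106%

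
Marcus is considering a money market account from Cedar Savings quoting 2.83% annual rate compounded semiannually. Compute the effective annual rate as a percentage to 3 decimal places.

EAR = (1 + 0.0283/2)^2 − 1.
= 1.028500 − 1 = 2.850%.

2.850%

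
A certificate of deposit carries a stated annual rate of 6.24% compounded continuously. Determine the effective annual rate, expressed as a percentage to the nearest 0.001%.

With continuous compounding, EAR = e^0.0624 − 1.
e^0.0624 = 1.064388, so EAR = 0.064388 = 6.439%.

6.439%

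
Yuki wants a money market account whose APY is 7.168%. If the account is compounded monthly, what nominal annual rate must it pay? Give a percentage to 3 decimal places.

6.943%

(1 + r/12)^12 − 1 = 0.07168, so 1 + r/12 = 1.07168^(1/12).
r/12 = 0.005786, so r = 0.069428 = 6.943%.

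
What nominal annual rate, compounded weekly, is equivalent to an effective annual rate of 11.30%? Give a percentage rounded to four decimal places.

(1 + r/52)^52 − 1 = 0.1130, so 1 + r/52 = 1.1130^(1/52).
r/52 = 0.002061, so r = 0.107169 = 10.7169%.

10.7169%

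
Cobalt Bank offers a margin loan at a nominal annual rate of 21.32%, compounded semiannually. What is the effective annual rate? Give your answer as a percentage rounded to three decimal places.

EAR = (1 + 0.2132/2)^2 − 1.
= (1 + 0.106600)^2 − 1 = 1.224564 − 1 = 22.456%.

22.456%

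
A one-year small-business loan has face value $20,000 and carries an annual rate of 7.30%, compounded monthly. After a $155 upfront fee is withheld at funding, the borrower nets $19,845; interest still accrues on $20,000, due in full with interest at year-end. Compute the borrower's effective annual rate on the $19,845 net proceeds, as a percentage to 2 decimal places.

8.39%

Amount owed after one year: 20,000 × (1 + 0.0730/12)^12 = 20,000 × 1.075493 = $21,509.85.
Effective rate on net proceeds: 21,509.85 / 19,845 − 1 = 0.083893 = 8.39%.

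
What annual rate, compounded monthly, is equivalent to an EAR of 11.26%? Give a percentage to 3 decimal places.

(1 + r/12)^12 − 1 = 0.1126, so 1 + r/12 = 1.1126^(1/12).
r/12 = 0.008931, so r = 0.107175 = 10.718%.

10.718%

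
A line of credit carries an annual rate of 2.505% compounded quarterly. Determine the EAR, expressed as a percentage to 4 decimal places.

2.5286%

EAR = (1 + 0.02505/4)^4 − 1.
= (1 + 0.006262)^4 − 1 = 1.025286 − 1 = 2.5286%.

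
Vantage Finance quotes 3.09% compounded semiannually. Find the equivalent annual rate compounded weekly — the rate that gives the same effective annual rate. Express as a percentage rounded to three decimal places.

3.067%

EAR = (1 + 0.0309/2)^2 − 1 = 0.031139.
Solve (1 + r/52)^52 = 1.031139: r/52 = 1.031139^(1/52) − 1 = 0.000590, so r = 0.030673 = 3.067%.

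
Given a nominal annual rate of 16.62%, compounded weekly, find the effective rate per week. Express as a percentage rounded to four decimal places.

With a nominal annual rate compounded weekly, the periodic rate is the nominal rate divided by 52.
i = 0.1662 / 52 = 0.0031962 = 0.3196%.

0.3196%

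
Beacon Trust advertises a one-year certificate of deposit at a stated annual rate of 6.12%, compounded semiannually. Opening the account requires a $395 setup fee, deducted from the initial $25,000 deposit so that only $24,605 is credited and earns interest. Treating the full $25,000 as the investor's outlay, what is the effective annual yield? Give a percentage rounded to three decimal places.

Value after one year: 24,605 × (1 + 0.0612/2)^2 = 24,605 × 1.062136 = $26,133.87.
Effective yield on the $25,000 outlay: 26,133.87 / 25,000 − 1 = 0.045355 = 4.535%.

4.535%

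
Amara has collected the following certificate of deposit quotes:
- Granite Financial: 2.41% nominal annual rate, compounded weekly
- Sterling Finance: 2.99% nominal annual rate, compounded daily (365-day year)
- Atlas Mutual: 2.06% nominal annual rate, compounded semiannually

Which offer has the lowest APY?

Granite Financial: (1 + 0.0241/52)^52 − 1 = 2.439%
Sterling Finance: (1 + 0.0299/365)^365 − 1 = 3.035%
Atlas Mutual: (1 + 0.0206/2)^2 − 1 = 2.071%
The lowest effective annual rate is Atlas Mutual at 2.071%.

Atlas Mutual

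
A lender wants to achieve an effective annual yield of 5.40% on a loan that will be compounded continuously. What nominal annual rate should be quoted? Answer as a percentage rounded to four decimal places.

5.2592%

Continuous: nominal r satisfies e^r − 1 = 0.0540.
r = ln(1 + 0.0540) = ln(1.0540) = 0.052592 = 5.2592%.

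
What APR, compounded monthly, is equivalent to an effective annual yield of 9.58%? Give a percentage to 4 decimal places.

9.1834%

(1 + r/12)^12 − 1 = 0.0958, so 1 + r/12 = 1.0958^(1/12).
r/12 = 0.007653, so r = 0.091834 = 9.1834%.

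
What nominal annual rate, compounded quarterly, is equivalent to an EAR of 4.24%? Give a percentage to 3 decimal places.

4.174%

(1 + r/4)^4 − 1 = 0.0424, so 1 + r/4 = 1.0424^(1/4).
r/4 = 0.010436, so r = 0.041742 = 4.174%.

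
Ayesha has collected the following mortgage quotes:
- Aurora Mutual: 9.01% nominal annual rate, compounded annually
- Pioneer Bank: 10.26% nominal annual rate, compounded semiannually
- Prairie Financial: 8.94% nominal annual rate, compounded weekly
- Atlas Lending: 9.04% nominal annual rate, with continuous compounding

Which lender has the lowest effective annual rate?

Aurora Mutual

Aurora Mutual: compounded annually, EAR = 9.010%
Pioneer Bank: (1 + 0.1026/2)^2 − 1 = 10.523%
Prairie Financial: (1 + 0.0894/52)^52 − 1 = 9.343%
Atlas Lending: e^0.0904 − 1 = 9.461%
The lowest effective annual rate is Aurora Mutual at 9.010%.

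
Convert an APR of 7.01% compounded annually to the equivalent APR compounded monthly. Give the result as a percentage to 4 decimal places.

6.7944%

Compounded annually, EAR = nominal = 0.070100.
Solve (1 + r/12)^12 = 1.070100: r/12 = 1.070100^(1/12) − 1 = 0.005662, so r = 0.067944 = 6.7944%.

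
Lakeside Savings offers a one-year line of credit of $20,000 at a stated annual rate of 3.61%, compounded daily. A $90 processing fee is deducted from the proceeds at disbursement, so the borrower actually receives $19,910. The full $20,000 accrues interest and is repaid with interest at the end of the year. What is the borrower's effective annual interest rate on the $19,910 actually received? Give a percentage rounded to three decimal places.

4.144%

Amount owed after one year: 20,000 × (1 + 0.0361/365)^365 = 20,000 × 1.036758 = $20,735.15.
Effective rate on net proceeds: 20,735.15 / 19,910 − 1 = 0.041444 = 4.144%.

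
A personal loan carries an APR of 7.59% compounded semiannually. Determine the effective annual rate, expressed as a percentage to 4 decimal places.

EAR = (1 + 0.0759/2)^2 − 1.
= 1.077340 − 1 = 7.7340%.

7.7340%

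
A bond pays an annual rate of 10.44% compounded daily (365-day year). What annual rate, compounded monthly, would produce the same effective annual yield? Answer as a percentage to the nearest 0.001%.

10.484%

EAR = (1 + 0.1044/365)^365 − 1 = 0.110028.
Solve (1 + r/12)^12 = 1.110028: r/12 = 1.110028^(1/12) − 1 = 0.008737, so r = 0.104840 = 10.484%.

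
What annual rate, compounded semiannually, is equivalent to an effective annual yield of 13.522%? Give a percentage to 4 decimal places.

13.0934%

(1 + r/2)^2 − 1 = 0.13522, so 1 + r/2 = 1.13522^(1/2).
r/2 = 0.065467, so r = 0.130934 = 13.0934%.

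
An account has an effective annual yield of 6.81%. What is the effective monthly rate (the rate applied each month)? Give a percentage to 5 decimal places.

The per-month rate i satisfies (1 + i)^12 = 1 + 0.0681.
i = 1.0681^(1/12) − 1 = 0.0055052 = 0.55052%.

0.55052%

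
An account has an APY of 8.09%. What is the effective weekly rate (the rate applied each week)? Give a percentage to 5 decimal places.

The per-week rate i satisfies (1 + i)^52 = 1 + 0.0809.
i = 1.0809^(1/52) − 1 = 0.0014972 = 0.14972%.

0.14972%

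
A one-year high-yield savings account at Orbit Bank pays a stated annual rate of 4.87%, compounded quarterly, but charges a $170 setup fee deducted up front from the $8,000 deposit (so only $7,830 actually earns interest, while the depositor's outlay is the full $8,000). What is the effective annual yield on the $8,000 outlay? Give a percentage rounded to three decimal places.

2.729%

Value after one year: 7,830 × (1 + 0.0487/4)^4 = 7,830 × 1.049597 = $8,218.34.
Effective yield on the $8,000 outlay: 8,218.34 / 8,000 − 1 = 0.027293 = 2.729%.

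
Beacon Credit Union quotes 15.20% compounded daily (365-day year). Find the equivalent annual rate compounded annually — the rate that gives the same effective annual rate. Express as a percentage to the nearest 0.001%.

16.412%

EAR = (1 + 0.1520/365)^365 − 1 = 0.164123.
Compounded annually, the equivalent nominal rate is the EAR itself: 16.412%.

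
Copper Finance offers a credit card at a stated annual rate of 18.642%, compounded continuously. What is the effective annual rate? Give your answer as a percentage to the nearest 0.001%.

With continuous compounding, EAR = e^0.18642 − 1.
e^0.18642 = 1.204928, so EAR = 0.204928 = 20.493%.

20.493%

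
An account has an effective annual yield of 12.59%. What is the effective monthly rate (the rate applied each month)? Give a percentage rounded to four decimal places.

The per-month rate i satisfies (1 + i)^12 = 1 + 0.1259.
i = 1.1259^(1/12) − 1 = 0.0099309 = 0.9931%.

0.9931%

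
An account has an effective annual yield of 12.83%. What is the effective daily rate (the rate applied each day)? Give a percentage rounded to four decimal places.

The per-day rate i satisfies (1 + i)^365 = 1 + 0.1283.
i = 1.1283^(1/365) − 1 = 0.0003308 = 0.0331%.

0.0331%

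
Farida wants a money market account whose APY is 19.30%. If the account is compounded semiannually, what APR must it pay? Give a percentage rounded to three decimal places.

18.449%

(1 + r/2)^2 − 1 = 0.1930, so 1 + r/2 = 1.1930^(1/2).
r/2 = 0.092245, so r = 0.184491 = 18.449%.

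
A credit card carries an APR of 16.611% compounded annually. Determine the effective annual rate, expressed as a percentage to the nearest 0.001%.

16.611%

Annual compounding means the effective rate equals the nominal rate: 16.611%.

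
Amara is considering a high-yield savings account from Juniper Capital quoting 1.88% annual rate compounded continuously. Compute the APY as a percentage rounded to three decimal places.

With continuous compounding, EAR = e^0.0188 − 1.
e^0.0188 = 1.018978, so EAR = 0.018978 = 1.898%.

1.898%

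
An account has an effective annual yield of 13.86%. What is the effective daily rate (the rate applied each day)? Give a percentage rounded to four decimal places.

The per-day rate i satisfies (1 + i)^365 = 1 + 0.1386.
i = 1.1386^(1/365) − 1 = 0.0003557 = 0.0356%.

0.0356%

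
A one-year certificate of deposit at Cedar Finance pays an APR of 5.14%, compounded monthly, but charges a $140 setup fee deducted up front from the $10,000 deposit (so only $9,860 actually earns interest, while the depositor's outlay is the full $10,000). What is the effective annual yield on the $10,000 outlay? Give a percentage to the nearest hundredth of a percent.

3.79%

Value after one year: 9,860 × (1 + 0.0514/12)^12 = 9,860 × 1.052628 = $10,378.92.
Effective yield on the $10,000 outlay: 10,378.92 / 10,000 − 1 = 0.037892 = 3.79%.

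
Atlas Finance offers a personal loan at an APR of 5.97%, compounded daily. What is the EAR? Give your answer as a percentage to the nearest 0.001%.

6.151%

EAR = (1 + 0.0597/365)^365 − 1.
= 1.061513 − 1 = 6.151%.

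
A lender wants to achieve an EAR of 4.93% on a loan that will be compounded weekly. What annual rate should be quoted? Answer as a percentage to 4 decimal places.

4.8146%

(1 + r/52)^52 − 1 = 0.0493, so 1 + r/52 = 1.0493^(1/52).
r/52 = 0.000926, so r = 0.048146 = 4.8146%.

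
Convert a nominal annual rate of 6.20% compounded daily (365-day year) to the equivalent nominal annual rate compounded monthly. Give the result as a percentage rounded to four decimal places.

EAR = (1 + 0.0620/365)^365 − 1 = 0.063957.
Solve (1 + r/12)^12 = 1.063957: r/12 = 1.063957^(1/12) − 1 = 0.005180, so r = 0.062155 = 6.2155%.

6.2155%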